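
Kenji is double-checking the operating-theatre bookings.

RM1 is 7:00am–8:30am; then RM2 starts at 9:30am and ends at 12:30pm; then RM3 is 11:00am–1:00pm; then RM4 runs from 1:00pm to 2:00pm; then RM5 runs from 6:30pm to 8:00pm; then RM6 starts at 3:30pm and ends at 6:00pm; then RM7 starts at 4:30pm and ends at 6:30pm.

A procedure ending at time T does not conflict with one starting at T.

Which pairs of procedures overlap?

Two intervals overlap when each starts before the other ends.
Sorted by start: RM1, RM2, RM3, RM4, RM6, RM7, RM5.
RM2 starts after RM1 ends, so nothing later overlaps RM1 either.
RM3 starts before RM2 ends → RM2 and RM3 overlap.
RM4 starts after RM2 ends, so nothing later overlaps RM2 either.
RM4 starts exactly when RM3 ends (back-to-back, no overlap), so nothing later overlaps RM3 either.
RM6 starts after RM4 ends, so nothing later overlaps RM4 either.
RM7 starts before RM6 ends → RM6 and RM7 overlap.
RM5 starts after RM6 ends.
RM5 starts exactly when RM7 ends (back-to-back, no overlap).

RM2 & RM3, RM6 & RM7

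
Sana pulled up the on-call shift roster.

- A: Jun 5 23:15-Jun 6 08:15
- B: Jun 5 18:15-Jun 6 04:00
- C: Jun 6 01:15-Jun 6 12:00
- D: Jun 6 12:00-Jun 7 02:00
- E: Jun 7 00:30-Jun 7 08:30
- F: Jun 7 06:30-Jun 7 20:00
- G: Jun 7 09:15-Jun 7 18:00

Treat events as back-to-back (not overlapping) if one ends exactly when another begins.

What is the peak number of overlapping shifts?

3

Sort all start/end points and keep a running count:
Jun 5 18:15 start B → 1
Jun 5 23:15 start A → 2
Jun 6 01:15 start C → 3
Jun 6 04:00 end B → 2
Jun 6 08:15 end A → 1
Jun 6 12:00 end C → 0
Jun 6 12:00 start D → 1
Jun 7 00:30 start E → 2
Jun 7 02:00 end D → 1
Jun 7 06:30 start F → 2
Jun 7 08:30 end E → 1
Jun 7 09:15 start G → 2
Jun 7 18:00 end G → 1
Jun 7 20:00 end F → 0
Peak is 3, at Jun 6 01:15 (A, B, C).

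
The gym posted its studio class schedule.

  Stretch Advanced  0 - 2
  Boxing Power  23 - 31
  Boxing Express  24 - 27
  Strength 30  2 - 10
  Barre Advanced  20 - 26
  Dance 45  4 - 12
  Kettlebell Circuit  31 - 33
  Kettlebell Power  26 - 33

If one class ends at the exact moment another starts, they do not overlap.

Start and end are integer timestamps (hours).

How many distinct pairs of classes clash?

7

Two intervals overlap when each starts before the other ends.
Sorted by start: Stretch Advanced, Strength 30, Dance 45, Barre Advanced, Boxing Power, Boxing Express, Kettlebell Power, Kettlebell Circuit.
Strength 30 starts exactly when Stretch Advanced ends (back-to-back, no overlap), so Stretch Advanced has no further overlaps.
Dance 45 starts before Strength 30 ends → Strength 30 and Dance 45 overlap.
Barre Advanced starts after Strength 30 ends, so Strength 30 has no further overlaps.
Barre Advanced starts after Dance 45 ends, so Dance 45 has no further overlaps.
Boxing Power starts before Barre Advanced ends → Barre Advanced and Boxing Power overlap.
Boxing Express starts before Barre Advanced ends → Barre Advanced and Boxing Express overlap.
Kettlebell Power starts exactly when Barre Advanced ends (back-to-back, no overlap), so Barre Advanced has no further overlaps.
Boxing Express starts before Boxing Power ends → Boxing Power and Boxing Express overlap.
Kettlebell Power starts before Boxing Power ends → Boxing Power and Kettlebell Power overlap.
Kettlebell Circuit starts exactly when Boxing Power ends (back-to-back, no overlap).
Kettlebell Power starts before Boxing Express ends → Boxing Express and Kettlebell Power overlap.
Kettlebell Circuit starts after Boxing Express ends.
Kettlebell Circuit starts before Kettlebell Power ends → Kettlebell Power and Kettlebell Circuit overlap.
Overlapping pairs: Barre Advanced & Boxing Express, Barre Advanced & Boxing Power, Boxing Express & Boxing Power, Boxing Express & Kettlebell Power, Boxing Power & Kettlebell Power, Dance 45 & Strength 30, Kettlebell Circuit & Kettlebell Power — 7 in total.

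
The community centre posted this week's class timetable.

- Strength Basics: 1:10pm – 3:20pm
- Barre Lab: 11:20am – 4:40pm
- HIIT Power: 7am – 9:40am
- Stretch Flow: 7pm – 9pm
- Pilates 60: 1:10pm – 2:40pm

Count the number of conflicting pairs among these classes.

Sorted by start: HIIT Power, Barre Lab, Strength Basics, Pilates 60, Stretch Flow.
Barre Lab starts after HIIT Power ends, so nothing later overlaps HIIT Power either.
Strength Basics starts before Barre Lab ends → Barre Lab and Strength Basics overlap.
Pilates 60 starts before Barre Lab ends → Barre Lab and Pilates 60 overlap.
Stretch Flow starts after Barre Lab ends.
Pilates 60 starts before Strength Basics ends → Strength Basics and Pilates 60 overlap.
Stretch Flow starts after Strength Basics ends.
Stretch Flow starts after Pilates 60 ends.
Overlapping pairs: Barre Lab & Pilates 60, Barre Lab & Strength Basics, Pilates 60 & Strength Basics — 3 in total.

3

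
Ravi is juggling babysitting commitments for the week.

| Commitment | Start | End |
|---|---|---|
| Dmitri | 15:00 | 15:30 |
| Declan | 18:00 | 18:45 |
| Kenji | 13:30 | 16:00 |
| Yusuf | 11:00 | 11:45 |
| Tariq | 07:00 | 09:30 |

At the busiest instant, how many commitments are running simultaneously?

2

Sort all start/end points and keep a running count:
07:00 start Tariq → 1
09:30 end Tariq → 0
11:00 start Yusuf → 1
11:45 end Yusuf → 0
13:30 start Kenji → 1
15:00 start Dmitri → 2
15:30 end Dmitri → 1
16:00 end Kenji → 0
18:00 start Declan → 1
18:45 end Declan → 0
Peak is 2, at 15:00 (Dmitri, Kenji).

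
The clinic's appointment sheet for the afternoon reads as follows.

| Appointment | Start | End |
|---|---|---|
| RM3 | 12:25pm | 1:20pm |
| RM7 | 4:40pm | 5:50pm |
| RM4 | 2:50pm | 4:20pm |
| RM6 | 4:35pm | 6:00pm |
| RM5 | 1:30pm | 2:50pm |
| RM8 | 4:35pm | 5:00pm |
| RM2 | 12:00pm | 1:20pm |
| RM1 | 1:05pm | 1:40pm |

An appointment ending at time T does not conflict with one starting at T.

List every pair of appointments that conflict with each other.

RM1 & RM2, RM1 & RM3, RM1 & RM5, RM2 & RM3, RM6 & RM7, RM6 & RM8, RM7 & RM8

Sorted by start: RM2, RM3, RM1, RM5, RM4, RM6, RM8, RM7.
RM3 starts before RM2 ends → RM2 and RM3 overlap.
RM1 starts before RM2 ends → RM2 and RM1 overlap.
RM5 starts after RM2 ends, so RM2 has no further overlaps.
RM1 starts before RM3 ends → RM3 and RM1 overlap.
RM5 starts after RM3 ends, so RM3 has no further overlaps.
RM5 starts before RM1 ends → RM1 and RM5 overlap.
RM4 starts after RM1 ends, so RM1 has no further overlaps.
RM4 starts exactly when RM5 ends (back-to-back, no overlap), so RM5 has no further overlaps.
RM6 starts after RM4 ends, so RM4 has no further overlaps.
RM8 starts before RM6 ends → RM6 and RM8 overlap.
RM7 starts before RM6 ends → RM6 and RM7 overlap.
RM7 starts before RM8 ends → RM8 and RM7 overlap.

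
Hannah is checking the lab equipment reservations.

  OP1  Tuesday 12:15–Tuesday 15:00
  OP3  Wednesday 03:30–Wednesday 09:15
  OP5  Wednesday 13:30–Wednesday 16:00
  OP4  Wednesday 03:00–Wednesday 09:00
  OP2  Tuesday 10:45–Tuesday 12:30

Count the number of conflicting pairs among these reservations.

Sorted by start: OP2, OP1, OP4, OP3, OP5.
OP1 starts before OP2 ends → OP2 and OP1 overlap.
OP4 starts after OP2 ends — done with OP2.
OP4 starts after OP1 ends — done with OP1.
OP3 starts before OP4 ends → OP4 and OP3 overlap.
OP5 starts after OP4 ends.
OP5 starts after OP3 ends.
Overlapping pairs: OP1 & OP2, OP3 & OP4 — 2 in total.

2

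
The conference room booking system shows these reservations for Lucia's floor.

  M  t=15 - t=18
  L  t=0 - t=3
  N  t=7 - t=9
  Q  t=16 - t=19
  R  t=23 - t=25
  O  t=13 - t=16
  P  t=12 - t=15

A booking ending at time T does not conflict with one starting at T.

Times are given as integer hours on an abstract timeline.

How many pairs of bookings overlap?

3

Sorted by start: L, N, P, O, M, Q, R.
N starts after L ends, so L has no further overlaps.
P starts after N ends, so N has no further overlaps.
O starts before P ends → P and O overlap.
M starts exactly when P ends (back-to-back, no overlap), so P has no further overlaps.
M starts before O ends → O and M overlap.
Q starts exactly when O ends (back-to-back, no overlap), so O has no further overlaps.
Q starts before M ends → M and Q overlap.
R starts after M ends.
R starts after Q ends.
Overlapping pairs: M & O, M & Q, O & P — 3 in total.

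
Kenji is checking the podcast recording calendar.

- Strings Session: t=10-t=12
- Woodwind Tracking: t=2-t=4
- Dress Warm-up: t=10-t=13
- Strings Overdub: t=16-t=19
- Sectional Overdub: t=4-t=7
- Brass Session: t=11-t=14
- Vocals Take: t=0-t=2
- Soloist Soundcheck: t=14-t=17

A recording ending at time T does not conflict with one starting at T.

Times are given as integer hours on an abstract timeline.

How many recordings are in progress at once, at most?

Sweep the timeline, counting +1 at each start and −1 at each end (ends before starts at a tie):
t=0 start Vocals Take → 1
t=2 end Vocals Take → 0
t=2 start Woodwind Tracking → 1
t=4 end Woodwind Tracking → 0
t=4 start Sectional Overdub → 1
t=7 end Sectional Overdub → 0
t=10 start Dress Warm-up → 1
t=10 start Strings Session → 2
t=11 start Brass Session → 3
t=12 end Strings Session → 2
t=13 end Dress Warm-up → 1
t=14 end Brass Session → 0
t=14 start Soloist Soundcheck → 1
t=16 start Strings Overdub → 2
t=17 end Soloist Soundcheck → 1
t=19 end Strings Overdub → 0
Peak is 3, at t=11 (Brass Session, Dress Warm-up, Strings Session).

3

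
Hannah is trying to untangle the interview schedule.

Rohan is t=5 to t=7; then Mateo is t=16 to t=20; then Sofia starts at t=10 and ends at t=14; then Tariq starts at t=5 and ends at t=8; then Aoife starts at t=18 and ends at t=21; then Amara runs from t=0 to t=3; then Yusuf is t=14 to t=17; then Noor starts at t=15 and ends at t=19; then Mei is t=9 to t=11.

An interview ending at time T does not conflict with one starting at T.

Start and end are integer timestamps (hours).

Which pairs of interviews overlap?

Aoife & Mateo, Aoife & Noor, Mateo & Noor, Mateo & Yusuf, Mei & Sofia, Noor & Yusuf, Rohan & Tariq

Sorted by start: Amara, Rohan, Tariq, Mei, Sofia, Yusuf, Noor, Mateo, Aoife.
Rohan starts after Amara ends, so nothing later overlaps Amara either.
Tariq starts before Rohan ends → Rohan and Tariq overlap.
Mei starts after Rohan ends, so nothing later overlaps Rohan either.
Mei starts after Tariq ends, so nothing later overlaps Tariq either.
Sofia starts before Mei ends → Mei and Sofia overlap.
Yusuf starts after Mei ends, so nothing later overlaps Mei either.
Yusuf starts exactly when Sofia ends (back-to-back, no overlap), so nothing later overlaps Sofia either.
Noor starts before Yusuf ends → Yusuf and Noor overlap.
Mateo starts before Yusuf ends → Yusuf and Mateo overlap.
Aoife starts after Yusuf ends.
Mateo starts before Noor ends → Noor and Mateo overlap.
Aoife starts before Noor ends → Noor and Aoife overlap.
Aoife starts before Mateo ends → Mateo and Aoife overlap.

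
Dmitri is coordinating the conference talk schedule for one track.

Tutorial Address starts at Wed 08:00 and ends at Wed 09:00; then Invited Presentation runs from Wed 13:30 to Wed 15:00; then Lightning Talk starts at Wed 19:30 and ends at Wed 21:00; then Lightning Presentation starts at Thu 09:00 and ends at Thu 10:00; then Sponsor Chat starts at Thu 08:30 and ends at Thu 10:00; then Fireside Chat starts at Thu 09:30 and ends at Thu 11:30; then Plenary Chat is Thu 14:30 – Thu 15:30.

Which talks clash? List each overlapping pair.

Sorted by start: Tutorial Address, Invited Presentation, Lightning Talk, Sponsor Chat, Lightning Presentation, Fireside Chat, Plenary Chat.
Invited Presentation starts after Tutorial Address ends, so Tutorial Address has no further overlaps.
Lightning Talk starts after Invited Presentation ends, so Invited Presentation has no further overlaps.
Sponsor Chat starts after Lightning Talk ends, so Lightning Talk has no further overlaps.
Lightning Presentation starts before Sponsor Chat ends → Sponsor Chat and Lightning Presentation overlap.
Fireside Chat starts before Sponsor Chat ends → Sponsor Chat and Fireside Chat overlap.
Plenary Chat starts after Sponsor Chat ends.
Fireside Chat starts before Lightning Presentation ends → Lightning Presentation and Fireside Chat overlap.
Plenary Chat starts after Lightning Presentation ends.
Plenary Chat starts after Fireside Chat ends.

Fireside Chat & Lightning Presentation, Fireside Chat & Sponsor Chat, Lightning Presentation & Sponsor Chat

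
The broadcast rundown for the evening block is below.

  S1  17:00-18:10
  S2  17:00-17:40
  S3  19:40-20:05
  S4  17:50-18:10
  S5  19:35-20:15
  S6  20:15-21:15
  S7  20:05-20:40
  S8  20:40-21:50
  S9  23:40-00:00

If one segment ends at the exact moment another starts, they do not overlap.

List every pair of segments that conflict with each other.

Sorted by start: S1, S2, S4, S5, S3, S7, S6, S8, S9.
S2 starts before S1 ends → S1 and S2 overlap.
S4 starts before S1 ends → S1 and S4 overlap.
S5 starts after S1 ends — done with S1.
S4 starts after S2 ends — done with S2.
S5 starts after S4 ends — done with S4.
S3 starts before S5 ends → S5 and S3 overlap.
S7 starts before S5 ends → S5 and S7 overlap.
S6 starts exactly when S5 ends (back-to-back, no overlap) — done with S5.
S7 starts exactly when S3 ends (back-to-back, no overlap) — done with S3.
S6 starts before S7 ends → S7 and S6 overlap.
S8 starts exactly when S7 ends (back-to-back, no overlap) — done with S7.
S8 starts before S6 ends → S6 and S8 overlap.
S9 starts after S6 ends.
S9 starts after S8 ends.

S1 & S2, S1 & S4, S3 & S5, S5 & S7, S6 & S7, S6 & S8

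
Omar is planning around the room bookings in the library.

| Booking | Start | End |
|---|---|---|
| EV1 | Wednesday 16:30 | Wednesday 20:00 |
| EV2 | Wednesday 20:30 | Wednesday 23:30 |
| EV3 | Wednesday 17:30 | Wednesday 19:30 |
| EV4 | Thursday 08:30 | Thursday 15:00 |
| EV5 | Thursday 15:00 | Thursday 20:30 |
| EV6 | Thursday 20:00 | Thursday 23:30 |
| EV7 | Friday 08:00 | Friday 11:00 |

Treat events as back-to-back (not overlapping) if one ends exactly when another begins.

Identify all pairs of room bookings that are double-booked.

Sorted by start: EV1, EV3, EV2, EV4, EV5, EV6, EV7.
EV3 starts before EV1 ends → EV1 and EV3 overlap.
EV2 starts after EV1 ends; EV1 is clear from here.
EV2 starts after EV3 ends; EV3 is clear from here.
EV4 starts after EV2 ends; EV2 is clear from here.
EV5 starts exactly when EV4 ends (back-to-back, no overlap); EV4 is clear from here.
EV6 starts before EV5 ends → EV5 and EV6 overlap.
EV7 starts after EV5 ends.
EV7 starts after EV6 ends.

EV1 & EV3, EV5 & EV6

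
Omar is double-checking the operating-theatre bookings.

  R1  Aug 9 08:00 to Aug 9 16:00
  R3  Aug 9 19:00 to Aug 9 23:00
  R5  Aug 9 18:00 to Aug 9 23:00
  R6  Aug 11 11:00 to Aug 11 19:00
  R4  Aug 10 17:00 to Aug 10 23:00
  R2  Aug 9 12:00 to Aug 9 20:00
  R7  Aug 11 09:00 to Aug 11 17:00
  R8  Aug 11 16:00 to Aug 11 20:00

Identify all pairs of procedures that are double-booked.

R1 & R2, R2 & R3, R2 & R5, R3 & R5, R6 & R7, R6 & R8, R7 & R8

Sorted by start: R1, R2, R5, R3, R4, R7, R6, R8.
R2 starts before R1 ends → R1 and R2 overlap.
R5 starts after R1 ends, so R1 has no further overlaps.
R5 starts before R2 ends → R2 and R5 overlap.
R3 starts before R2 ends → R2 and R3 overlap.
R4 starts after R2 ends, so R2 has no further overlaps.
R3 starts before R5 ends → R5 and R3 overlap.
R4 starts after R5 ends, so R5 has no further overlaps.
R4 starts after R3 ends, so R3 has no further overlaps.
R7 starts after R4 ends, so R4 has no further overlaps.
R6 starts before R7 ends → R7 and R6 overlap.
R8 starts before R7 ends → R7 and R8 overlap.
R8 starts before R6 ends → R6 and R8 overlap.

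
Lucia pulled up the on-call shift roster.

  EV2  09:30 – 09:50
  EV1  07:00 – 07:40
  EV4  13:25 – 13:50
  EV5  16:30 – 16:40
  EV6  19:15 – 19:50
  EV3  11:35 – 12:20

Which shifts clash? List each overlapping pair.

Two intervals overlap when each starts before the other ends.
Sorted by start: EV1, EV2, EV3, EV4, EV5, EV6.
EV2 starts after EV1 ends, so EV1 has no further overlaps.
EV3 starts after EV2 ends, so EV2 has no further overlaps.
EV4 starts after EV3 ends, so EV3 has no further overlaps.
EV5 starts after EV4 ends, so EV4 has no further overlaps.
EV6 starts after EV5 ends.

none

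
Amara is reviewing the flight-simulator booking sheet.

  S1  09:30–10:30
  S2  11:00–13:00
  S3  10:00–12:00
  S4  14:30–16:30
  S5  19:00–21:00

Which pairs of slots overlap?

S1 & S3, S2 & S3

Check each pair: they overlap iff neither finishes before the other starts.
Sorted by start: S1, S3, S2, S4, S5.
S3 starts before S1 ends → S1 and S3 overlap.
S2 starts after S1 ends, so S1 has no further overlaps.
S2 starts before S3 ends → S3 and S2 overlap.
S4 starts after S3 ends, so S3 has no further overlaps.
S4 starts after S2 ends, so S2 has no further overlaps.
S5 starts after S4 ends.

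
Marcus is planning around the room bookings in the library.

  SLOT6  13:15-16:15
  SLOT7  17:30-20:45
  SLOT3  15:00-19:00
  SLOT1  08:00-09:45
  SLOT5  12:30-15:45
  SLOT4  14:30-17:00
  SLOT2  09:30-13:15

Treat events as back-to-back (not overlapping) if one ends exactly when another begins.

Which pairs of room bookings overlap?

Sorted by start: SLOT1, SLOT2, SLOT5, SLOT6, SLOT4, SLOT3, SLOT7.
SLOT2 starts before SLOT1 ends → SLOT1 and SLOT2 overlap.
SLOT5 starts after SLOT1 ends, so SLOT1 has no further overlaps.
SLOT5 starts before SLOT2 ends → SLOT2 and SLOT5 overlap.
SLOT6 starts exactly when SLOT2 ends (back-to-back, no overlap), so SLOT2 has no further overlaps.
SLOT6 starts before SLOT5 ends → SLOT5 and SLOT6 overlap.
SLOT4 starts before SLOT5 ends → SLOT5 and SLOT4 overlap.
SLOT3 starts before SLOT5 ends → SLOT5 and SLOT3 overlap.
SLOT7 starts after SLOT5 ends.
SLOT4 starts before SLOT6 ends → SLOT6 and SLOT4 overlap.
SLOT3 starts before SLOT6 ends → SLOT6 and SLOT3 overlap.
SLOT7 starts after SLOT6 ends.
SLOT3 starts before SLOT4 ends → SLOT4 and SLOT3 overlap.
SLOT7 starts after SLOT4 ends.
SLOT7 starts before SLOT3 ends → SLOT3 and SLOT7 overlap.

SLOT1 & SLOT2, SLOT2 & SLOT5, SLOT3 & SLOT4, SLOT3 & SLOT5, SLOT3 & SLOT6, SLOT3 & SLOT7, SLOT4 & SLOT5, SLOT4 & SLOT6, SLOT5 & SLOT6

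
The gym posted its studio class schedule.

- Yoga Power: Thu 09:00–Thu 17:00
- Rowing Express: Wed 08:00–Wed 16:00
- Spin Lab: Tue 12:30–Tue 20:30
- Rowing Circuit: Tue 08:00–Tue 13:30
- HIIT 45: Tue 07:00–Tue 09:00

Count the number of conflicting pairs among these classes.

2

Sorted by start: HIIT 45, Rowing Circuit, Spin Lab, Rowing Express, Yoga Power.
Rowing Circuit starts before HIIT 45 ends → HIIT 45 and Rowing Circuit overlap.
Spin Lab starts after HIIT 45 ends; HIIT 45 is clear from here.
Spin Lab starts before Rowing Circuit ends → Rowing Circuit and Spin Lab overlap.
Rowing Express starts after Rowing Circuit ends; Rowing Circuit is clear from here.
Rowing Express starts after Spin Lab ends; Spin Lab is clear from here.
Yoga Power starts after Rowing Express ends.
Overlapping pairs: HIIT 45 & Rowing Circuit, Rowing Circuit & Spin Lab — 2 in total.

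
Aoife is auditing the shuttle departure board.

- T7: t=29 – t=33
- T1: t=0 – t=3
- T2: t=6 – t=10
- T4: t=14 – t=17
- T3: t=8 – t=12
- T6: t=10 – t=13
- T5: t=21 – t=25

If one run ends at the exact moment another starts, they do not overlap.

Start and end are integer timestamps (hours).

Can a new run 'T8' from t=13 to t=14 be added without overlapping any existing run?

T1: ends t=3 at or before T8 starts t=13 → clear.
T2: ends t=10 at or before T8 starts t=13 → clear.
T3: ends t=12 at or before T8 starts t=13 → clear.
T6: ends t=13 at or before T8 starts t=13 → clear.
T4: starts t=14 at or after T8 ends t=14 → clear.
T5: starts t=21 at or after T8 ends t=14 → clear.
T7: starts t=29 at or after T8 ends t=14 → clear.

Yes — the slot is free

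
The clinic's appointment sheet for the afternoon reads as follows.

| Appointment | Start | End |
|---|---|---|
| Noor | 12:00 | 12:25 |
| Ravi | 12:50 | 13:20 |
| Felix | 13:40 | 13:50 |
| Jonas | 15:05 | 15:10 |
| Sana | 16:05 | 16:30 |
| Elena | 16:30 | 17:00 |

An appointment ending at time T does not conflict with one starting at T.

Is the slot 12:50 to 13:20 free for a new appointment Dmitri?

No — it overlaps Ravi

Noor: ends 12:25 at or before Dmitri starts 12:50 → clear.
Ravi: starts 12:50 before Dmitri ends 13:20, and ends 13:20 after Dmitri starts 12:50 → overlap.
Felix: starts 13:40 at or after Dmitri ends 13:20 → clear.
Jonas: starts 15:05 at or after Dmitri ends 13:20 → clear.
Sana: starts 16:05 at or after Dmitri ends 13:20 → clear.
Elena: starts 16:30 at or after Dmitri ends 13:20 → clear.
Dmitri overlaps Ravi.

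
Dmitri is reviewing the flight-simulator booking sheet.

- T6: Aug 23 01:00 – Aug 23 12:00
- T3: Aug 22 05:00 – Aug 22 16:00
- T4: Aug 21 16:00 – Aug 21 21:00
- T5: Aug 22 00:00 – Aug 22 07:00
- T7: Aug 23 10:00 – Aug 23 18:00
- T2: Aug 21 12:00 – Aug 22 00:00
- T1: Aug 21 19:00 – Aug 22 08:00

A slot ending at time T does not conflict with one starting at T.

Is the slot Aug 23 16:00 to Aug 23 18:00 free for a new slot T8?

T2: ends Aug 22 00:00 at or before T8 starts Aug 23 16:00 → clear.
T4: ends Aug 21 21:00 at or before T8 starts Aug 23 16:00 → clear.
T1: ends Aug 22 08:00 at or before T8 starts Aug 23 16:00 → clear.
T5: ends Aug 22 07:00 at or before T8 starts Aug 23 16:00 → clear.
T3: ends Aug 22 16:00 at or before T8 starts Aug 23 16:00 → clear.
T6: ends Aug 23 12:00 at or before T8 starts Aug 23 16:00 → clear.
T7: starts Aug 23 10:00 before T8 ends Aug 23 18:00, and ends Aug 23 18:00 after T8 starts Aug 23 16:00 → overlap.
T8 overlaps T7.

No — it overlaps T7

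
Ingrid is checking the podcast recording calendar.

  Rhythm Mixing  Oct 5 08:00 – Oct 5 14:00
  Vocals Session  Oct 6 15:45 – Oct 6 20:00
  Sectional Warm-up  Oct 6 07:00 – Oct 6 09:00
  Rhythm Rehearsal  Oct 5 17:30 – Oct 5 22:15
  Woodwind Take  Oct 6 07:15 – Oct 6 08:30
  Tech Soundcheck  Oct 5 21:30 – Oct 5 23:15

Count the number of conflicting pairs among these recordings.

2

Sorted by start: Rhythm Mixing, Rhythm Rehearsal, Tech Soundcheck, Sectional Warm-up, Woodwind Take, Vocals Session.
Rhythm Rehearsal starts after Rhythm Mixing ends, so Rhythm Mixing has no further overlaps.
Tech Soundcheck starts before Rhythm Rehearsal ends → Rhythm Rehearsal and Tech Soundcheck overlap.
Sectional Warm-up starts after Rhythm Rehearsal ends, so Rhythm Rehearsal has no further overlaps.
Sectional Warm-up starts after Tech Soundcheck ends, so Tech Soundcheck has no further overlaps.
Woodwind Take starts before Sectional Warm-up ends → Sectional Warm-up and Woodwind Take overlap.
Vocals Session starts after Sectional Warm-up ends.
Vocals Session starts after Woodwind Take ends.
Overlapping pairs: Rhythm Rehearsal & Tech Soundcheck, Sectional Warm-up & Woodwind Take — 2 in total.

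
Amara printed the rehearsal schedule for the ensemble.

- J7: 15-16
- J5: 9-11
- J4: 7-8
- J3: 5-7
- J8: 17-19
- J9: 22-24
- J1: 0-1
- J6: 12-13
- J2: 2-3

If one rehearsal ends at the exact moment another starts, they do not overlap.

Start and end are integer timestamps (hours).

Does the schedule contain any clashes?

No

Sorted by start: J1, J2, J3, J4, J5, J6, J7, J8, J9.
J2 starts after J1 ends — done with J1.
J3 starts after J2 ends — done with J2.
J4 starts exactly when J3 ends (back-to-back, no overlap) — done with J3.
J5 starts after J4 ends — done with J4.
J6 starts after J5 ends — done with J5.
J7 starts after J6 ends — done with J6.
J8 starts after J7 ends — done with J7.
J9 starts after J8 ends.
Every pair is clear; the schedule has no overlaps.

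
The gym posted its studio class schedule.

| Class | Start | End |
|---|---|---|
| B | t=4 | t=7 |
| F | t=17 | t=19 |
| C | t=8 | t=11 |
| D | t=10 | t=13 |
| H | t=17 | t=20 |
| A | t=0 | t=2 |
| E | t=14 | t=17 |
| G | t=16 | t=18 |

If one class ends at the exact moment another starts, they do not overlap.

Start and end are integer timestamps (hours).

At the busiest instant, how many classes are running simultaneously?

Sort all start/end points and keep a running count:
t=0 start A → 1
t=2 end A → 0
t=4 start B → 1
t=7 end B → 0
t=8 start C → 1
t=10 start D → 2
t=11 end C → 1
t=13 end D → 0
t=14 start E → 1
t=16 start G → 2
t=17 end E → 1
t=17 start F → 2
t=17 start H → 3
t=18 end G → 2
t=19 end F → 1
t=20 end H → 0
Peak is 3, at t=17 (F, G, H).

3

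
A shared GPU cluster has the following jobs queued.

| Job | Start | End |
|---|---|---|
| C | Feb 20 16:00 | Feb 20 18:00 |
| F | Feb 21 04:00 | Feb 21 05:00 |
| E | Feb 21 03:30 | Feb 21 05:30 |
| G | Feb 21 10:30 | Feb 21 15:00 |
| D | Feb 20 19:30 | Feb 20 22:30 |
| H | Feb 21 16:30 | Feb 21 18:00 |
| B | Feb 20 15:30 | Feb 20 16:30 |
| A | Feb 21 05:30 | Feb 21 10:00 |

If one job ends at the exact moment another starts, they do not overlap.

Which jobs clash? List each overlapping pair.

Two intervals overlap when each starts before the other ends.
Sorted by start: B, C, D, E, F, A, G, H.
C starts before B ends → B and C overlap.
D starts after B ends; B is clear from here.
D starts after C ends; C is clear from here.
E starts after D ends; D is clear from here.
F starts before E ends → E and F overlap.
A starts exactly when E ends (back-to-back, no overlap); E is clear from here.
A starts after F ends; F is clear from here.
G starts after A ends; A is clear from here.
H starts after G ends.

B & C, E & F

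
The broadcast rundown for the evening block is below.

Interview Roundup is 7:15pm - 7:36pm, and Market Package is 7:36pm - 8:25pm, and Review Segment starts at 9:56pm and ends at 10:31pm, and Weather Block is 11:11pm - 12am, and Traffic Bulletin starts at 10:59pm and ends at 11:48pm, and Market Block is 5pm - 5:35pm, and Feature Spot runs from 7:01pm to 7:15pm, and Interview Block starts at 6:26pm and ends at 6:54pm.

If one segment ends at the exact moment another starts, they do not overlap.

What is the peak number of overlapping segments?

Sort all start/end points and keep a running count:
5pm start Market Block → 1
5:35pm end Market Block → 0
6:26pm start Interview Block → 1
6:54pm end Interview Block → 0
7:01pm start Feature Spot → 1
7:15pm end Feature Spot → 0
7:15pm start Interview Roundup → 1
7:36pm end Interview Roundup → 0
7:36pm start Market Package → 1
8:25pm end Market Package → 0
9:56pm start Review Segment → 1
10:31pm end Review Segment → 0
10:59pm start Traffic Bulletin → 1
11:11pm start Weather Block → 2
11:48pm end Traffic Bulletin → 1
12am end Weather Block → 0
Peak is 2, at 11:11pm (Traffic Bulletin, Weather Block).

2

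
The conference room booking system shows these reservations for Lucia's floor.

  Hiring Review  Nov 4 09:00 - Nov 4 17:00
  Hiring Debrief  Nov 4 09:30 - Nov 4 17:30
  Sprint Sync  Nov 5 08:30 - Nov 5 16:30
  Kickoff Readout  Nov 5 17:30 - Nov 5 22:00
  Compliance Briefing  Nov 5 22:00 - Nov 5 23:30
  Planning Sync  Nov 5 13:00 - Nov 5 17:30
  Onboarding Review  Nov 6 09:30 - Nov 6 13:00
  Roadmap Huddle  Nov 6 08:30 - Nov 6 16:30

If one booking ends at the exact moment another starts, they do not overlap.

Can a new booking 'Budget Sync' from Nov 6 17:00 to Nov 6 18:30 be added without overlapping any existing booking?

Yes — the slot is free

Hiring Review: ends Nov 4 17:00 at or before Budget Sync starts Nov 6 17:00 → clear.
Hiring Debrief: ends Nov 4 17:30 at or before Budget Sync starts Nov 6 17:00 → clear.
Sprint Sync: ends Nov 5 16:30 at or before Budget Sync starts Nov 6 17:00 → clear.
Planning Sync: ends Nov 5 17:30 at or before Budget Sync starts Nov 6 17:00 → clear.
Kickoff Readout: ends Nov 5 22:00 at or before Budget Sync starts Nov 6 17:00 → clear.
Compliance Briefing: ends Nov 5 23:30 at or before Budget Sync starts Nov 6 17:00 → clear.
Roadmap Huddle: ends Nov 6 16:30 at or before Budget Sync starts Nov 6 17:00 → clear.
Onboarding Review: ends Nov 6 13:00 at or before Budget Sync starts Nov 6 17:00 → clear.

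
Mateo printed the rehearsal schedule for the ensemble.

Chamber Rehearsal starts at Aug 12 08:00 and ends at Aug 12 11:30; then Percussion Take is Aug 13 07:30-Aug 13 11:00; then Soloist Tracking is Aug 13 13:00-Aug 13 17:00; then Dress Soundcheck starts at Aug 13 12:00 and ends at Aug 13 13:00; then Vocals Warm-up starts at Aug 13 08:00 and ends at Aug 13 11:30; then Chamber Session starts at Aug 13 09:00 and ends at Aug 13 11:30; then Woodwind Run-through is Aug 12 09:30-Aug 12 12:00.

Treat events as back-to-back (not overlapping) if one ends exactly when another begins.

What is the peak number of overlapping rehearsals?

3

Sweep the timeline, counting +1 at each start and −1 at each end (ends before starts at a tie):
Aug 12 08:00 start Chamber Rehearsal → 1
Aug 12 09:30 start Woodwind Run-through → 2
Aug 12 11:30 end Chamber Rehearsal → 1
Aug 12 12:00 end Woodwind Run-through → 0
Aug 13 07:30 start Percussion Take → 1
Aug 13 08:00 start Vocals Warm-up → 2
Aug 13 09:00 start Chamber Session → 3
Aug 13 11:00 end Percussion Take → 2
Aug 13 11:30 end Chamber Session → 1
Aug 13 11:30 end Vocals Warm-up → 0
Aug 13 12:00 start Dress Soundcheck → 1
Aug 13 13:00 end Dress Soundcheck → 0
Aug 13 13:00 start Soloist Tracking → 1
Aug 13 17:00 end Soloist Tracking → 0
Peak is 3, at Aug 13 09:00 (Chamber Session, Percussion Take, Vocals Warm-up).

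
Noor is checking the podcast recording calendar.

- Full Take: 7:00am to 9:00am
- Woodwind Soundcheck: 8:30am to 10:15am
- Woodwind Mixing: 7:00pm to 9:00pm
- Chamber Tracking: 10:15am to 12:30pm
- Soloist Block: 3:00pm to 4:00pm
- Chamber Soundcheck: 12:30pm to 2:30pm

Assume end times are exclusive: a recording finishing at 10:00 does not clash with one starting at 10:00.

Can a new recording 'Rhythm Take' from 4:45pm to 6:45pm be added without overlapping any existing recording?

Yes — the slot is free

Full Take: ends 9:00am at or before Rhythm Take starts 4:45pm → clear.
Woodwind Soundcheck: ends 10:15am at or before Rhythm Take starts 4:45pm → clear.
Chamber Tracking: ends 12:30pm at or before Rhythm Take starts 4:45pm → clear.
Chamber Soundcheck: ends 2:30pm at or before Rhythm Take starts 4:45pm → clear.
Soloist Block: ends 4:00pm at or before Rhythm Take starts 4:45pm → clear.
Woodwind Mixing: starts 7:00pm at or after Rhythm Take ends 6:45pm → clear.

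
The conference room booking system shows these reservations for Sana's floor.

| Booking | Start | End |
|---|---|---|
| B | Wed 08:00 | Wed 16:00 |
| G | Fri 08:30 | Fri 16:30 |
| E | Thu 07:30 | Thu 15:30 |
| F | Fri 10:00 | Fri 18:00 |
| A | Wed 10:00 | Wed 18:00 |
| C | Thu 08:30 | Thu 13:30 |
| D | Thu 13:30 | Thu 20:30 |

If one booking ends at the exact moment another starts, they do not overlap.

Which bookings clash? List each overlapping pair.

A & B, C & E, D & E, F & G

Sorted by start: B, A, E, C, D, G, F.
A starts before B ends → B and A overlap.
E starts after B ends; B is clear from here.
E starts after A ends; A is clear from here.
C starts before E ends → E and C overlap.
D starts before E ends → E and D overlap.
G starts after E ends; E is clear from here.
D starts exactly when C ends (back-to-back, no overlap); C is clear from here.
G starts after D ends; D is clear from here.
F starts before G ends → G and F overlap.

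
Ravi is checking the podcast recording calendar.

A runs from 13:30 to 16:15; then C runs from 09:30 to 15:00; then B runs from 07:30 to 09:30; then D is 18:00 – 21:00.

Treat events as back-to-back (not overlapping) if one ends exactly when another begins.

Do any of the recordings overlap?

Yes

Sorted by start: B, C, A, D.
C starts exactly when B ends (back-to-back, no overlap) — done with B.
A starts before C ends → C and A overlap.
That's a conflict, so the schedule is not conflict-free.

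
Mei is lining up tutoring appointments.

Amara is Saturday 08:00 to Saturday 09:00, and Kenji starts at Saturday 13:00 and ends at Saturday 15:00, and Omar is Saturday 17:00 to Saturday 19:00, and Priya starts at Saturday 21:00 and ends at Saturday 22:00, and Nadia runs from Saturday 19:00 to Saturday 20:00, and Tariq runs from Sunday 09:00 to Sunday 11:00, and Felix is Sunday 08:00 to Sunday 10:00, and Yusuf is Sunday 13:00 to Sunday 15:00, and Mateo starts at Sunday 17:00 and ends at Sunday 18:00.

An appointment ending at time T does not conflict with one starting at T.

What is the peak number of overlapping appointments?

Sweep the timeline, counting +1 at each start and −1 at each end (ends before starts at a tie):
Saturday 08:00 start Amara → 1
Saturday 09:00 end Amara → 0
Saturday 13:00 start Kenji → 1
Saturday 15:00 end Kenji → 0
Saturday 17:00 start Omar → 1
Saturday 19:00 end Omar → 0
Saturday 19:00 start Nadia → 1
Saturday 20:00 end Nadia → 0
Saturday 21:00 start Priya → 1
Saturday 22:00 end Priya → 0
Sunday 08:00 start Felix → 1
Sunday 09:00 start Tariq → 2
Sunday 10:00 end Felix → 1
Sunday 11:00 end Tariq → 0
Sunday 13:00 start Yusuf → 1
Sunday 15:00 end Yusuf → 0
Sunday 17:00 start Mateo → 1
Sunday 18:00 end Mateo → 0
Peak is 2, at Sunday 09:00 (Felix, Tariq).

2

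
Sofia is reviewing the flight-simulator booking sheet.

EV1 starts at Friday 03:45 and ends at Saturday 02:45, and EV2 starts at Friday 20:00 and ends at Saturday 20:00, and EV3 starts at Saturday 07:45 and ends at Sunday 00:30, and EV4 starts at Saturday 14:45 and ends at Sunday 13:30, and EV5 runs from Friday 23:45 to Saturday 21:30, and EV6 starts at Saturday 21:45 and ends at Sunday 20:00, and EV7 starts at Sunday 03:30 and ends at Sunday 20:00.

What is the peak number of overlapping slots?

4

Sort all start/end points and keep a running count:
Friday 03:45 start EV1 → 1
Friday 20:00 start EV2 → 2
Friday 23:45 start EV5 → 3
Saturday 02:45 end EV1 → 2
Saturday 07:45 start EV3 → 3
Saturday 14:45 start EV4 → 4
Saturday 20:00 end EV2 → 3
Saturday 21:30 end EV5 → 2
Saturday 21:45 start EV6 → 3
Sunday 00:30 end EV3 → 2
Sunday 03:30 start EV7 → 3
Sunday 13:30 end EV4 → 2
Sunday 20:00 end EV6 → 1
Sunday 20:00 end EV7 → 0
Peak is 4, at Saturday 14:45 (EV2, EV3, EV4, EV5).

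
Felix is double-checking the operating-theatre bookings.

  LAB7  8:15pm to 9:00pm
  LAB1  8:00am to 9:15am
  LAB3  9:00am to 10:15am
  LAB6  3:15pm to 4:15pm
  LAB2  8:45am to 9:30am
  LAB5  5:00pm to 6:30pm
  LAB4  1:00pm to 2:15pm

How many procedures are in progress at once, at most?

Walk through starts and ends in time order (an end at T is processed before a start at T):
8:00am start LAB1 → 1
8:45am start LAB2 → 2
9:00am start LAB3 → 3
9:15am end LAB1 → 2
9:30am end LAB2 → 1
10:15am end LAB3 → 0
1:00pm start LAB4 → 1
2:15pm end LAB4 → 0
3:15pm start LAB6 → 1
4:15pm end LAB6 → 0
5:00pm start LAB5 → 1
6:30pm end LAB5 → 0
8:15pm start LAB7 → 1
9:00pm end LAB7 → 0
Peak is 3, at 9:00am (LAB1, LAB2, LAB3).

3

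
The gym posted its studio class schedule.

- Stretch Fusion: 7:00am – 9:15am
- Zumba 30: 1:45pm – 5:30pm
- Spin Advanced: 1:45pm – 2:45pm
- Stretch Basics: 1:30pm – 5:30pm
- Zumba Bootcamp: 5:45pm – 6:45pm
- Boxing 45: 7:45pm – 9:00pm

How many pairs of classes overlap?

Sorted by start: Stretch Fusion, Stretch Basics, Zumba 30, Spin Advanced, Zumba Bootcamp, Boxing 45.
Stretch Basics starts after Stretch Fusion ends, so Stretch Fusion has no further overlaps.
Zumba 30 starts before Stretch Basics ends → Stretch Basics and Zumba 30 overlap.
Spin Advanced starts before Stretch Basics ends → Stretch Basics and Spin Advanced overlap.
Zumba Bootcamp starts after Stretch Basics ends, so Stretch Basics has no further overlaps.
Spin Advanced starts before Zumba 30 ends → Zumba 30 and Spin Advanced overlap.
Zumba Bootcamp starts after Zumba 30 ends, so Zumba 30 has no further overlaps.
Zumba Bootcamp starts after Spin Advanced ends, so Spin Advanced has no further overlaps.
Boxing 45 starts after Zumba Bootcamp ends.
Overlapping pairs: Spin Advanced & Stretch Basics, Spin Advanced & Zumba 30, Stretch Basics & Zumba 30 — 3 in total.

3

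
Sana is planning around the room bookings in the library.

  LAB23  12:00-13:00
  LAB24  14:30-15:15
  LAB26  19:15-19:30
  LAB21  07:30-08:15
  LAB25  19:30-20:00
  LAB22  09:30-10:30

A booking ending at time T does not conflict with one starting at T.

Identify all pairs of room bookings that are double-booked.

Sorted by start: LAB21, LAB22, LAB23, LAB24, LAB26, LAB25.
LAB22 starts after LAB21 ends, so LAB21 has no further overlaps.
LAB23 starts after LAB22 ends, so LAB22 has no further overlaps.
LAB24 starts after LAB23 ends, so LAB23 has no further overlaps.
LAB26 starts after LAB24 ends, so LAB24 has no further overlaps.
LAB25 starts exactly when LAB26 ends (back-to-back, no overlap).

no conflicts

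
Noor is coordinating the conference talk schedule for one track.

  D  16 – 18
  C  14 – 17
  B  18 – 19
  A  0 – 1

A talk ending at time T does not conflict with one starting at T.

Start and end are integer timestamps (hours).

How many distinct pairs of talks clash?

1

Sorted by start: A, C, D, B.
C starts after A ends, so nothing later overlaps A either.
D starts before C ends → C and D overlap.
B starts after C ends.
B starts exactly when D ends (back-to-back, no overlap).
Overlapping pairs: C & D — 1 in total.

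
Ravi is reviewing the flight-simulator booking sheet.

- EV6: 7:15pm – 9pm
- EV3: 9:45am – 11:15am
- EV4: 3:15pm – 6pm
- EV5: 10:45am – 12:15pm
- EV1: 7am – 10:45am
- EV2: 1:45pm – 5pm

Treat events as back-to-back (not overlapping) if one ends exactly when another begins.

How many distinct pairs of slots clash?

3

Sorted by start: EV1, EV3, EV5, EV2, EV4, EV6.
EV3 starts before EV1 ends → EV1 and EV3 overlap.
EV5 starts exactly when EV1 ends (back-to-back, no overlap), so nothing later overlaps EV1 either.
EV5 starts before EV3 ends → EV3 and EV5 overlap.
EV2 starts after EV3 ends, so nothing later overlaps EV3 either.
EV2 starts after EV5 ends, so nothing later overlaps EV5 either.
EV4 starts before EV2 ends → EV2 and EV4 overlap.
EV6 starts after EV2 ends.
EV6 starts after EV4 ends.
Overlapping pairs: EV1 & EV3, EV2 & EV4, EV3 & EV5 — 3 in total.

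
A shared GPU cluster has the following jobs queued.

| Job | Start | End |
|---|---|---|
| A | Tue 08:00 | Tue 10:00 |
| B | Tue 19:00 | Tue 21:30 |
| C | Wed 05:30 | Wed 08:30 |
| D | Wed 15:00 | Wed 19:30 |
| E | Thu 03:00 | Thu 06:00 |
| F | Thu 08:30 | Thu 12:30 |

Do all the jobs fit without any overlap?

Sorted by start: A, B, C, D, E, F.
B starts after A ends, so nothing later overlaps A either.
C starts after B ends, so nothing later overlaps B either.
D starts after C ends, so nothing later overlaps C either.
E starts after D ends, so nothing later overlaps D either.
F starts after E ends.
Every pair is clear; the schedule has no overlaps.

Yes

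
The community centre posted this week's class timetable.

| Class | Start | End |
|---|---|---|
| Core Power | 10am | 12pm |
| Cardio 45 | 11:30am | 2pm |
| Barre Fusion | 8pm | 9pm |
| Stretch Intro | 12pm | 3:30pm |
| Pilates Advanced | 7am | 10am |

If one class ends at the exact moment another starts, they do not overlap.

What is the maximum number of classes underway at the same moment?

2

Sort all start/end points and keep a running count:
7am start Pilates Advanced → 1
10am end Pilates Advanced → 0
10am start Core Power → 1
11:30am start Cardio 45 → 2
12pm end Core Power → 1
12pm start Stretch Intro → 2
2pm end Cardio 45 → 1
3:30pm end Stretch Intro → 0
8pm start Barre Fusion → 1
9pm end Barre Fusion → 0
Peak is 2, at 11:30am (Cardio 45, Core Power).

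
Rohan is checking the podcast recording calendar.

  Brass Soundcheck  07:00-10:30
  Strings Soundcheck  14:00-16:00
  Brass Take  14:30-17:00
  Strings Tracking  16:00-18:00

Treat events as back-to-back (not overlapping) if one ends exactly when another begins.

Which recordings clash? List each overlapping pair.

Sorted by start: Brass Soundcheck, Strings Soundcheck, Brass Take, Strings Tracking.
Strings Soundcheck starts after Brass Soundcheck ends, so nothing later overlaps Brass Soundcheck either.
Brass Take starts before Strings Soundcheck ends → Strings Soundcheck and Brass Take overlap.
Strings Tracking starts exactly when Strings Soundcheck ends (back-to-back, no overlap).
Strings Tracking starts before Brass Take ends → Brass Take and Strings Tracking overlap.

Brass Take & Strings Soundcheck, Brass Take & Strings Tracking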